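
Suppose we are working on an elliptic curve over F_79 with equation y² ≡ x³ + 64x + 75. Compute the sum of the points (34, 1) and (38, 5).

(34, 1) + (38, 5). λ = (5 - 1)/(38 - 34) ≡ 4/4 mod 79. 4⁻¹ ≡ 20 (mod 79), so λ ≡ 1.
  x = λ² - 34 - 38 = 1 - 72 ≡ 8; y = λ·(34 - 8) - 1 ≡ 25. → (8, 25)

(8, 25)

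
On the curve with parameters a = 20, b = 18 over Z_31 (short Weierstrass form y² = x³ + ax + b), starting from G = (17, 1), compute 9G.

Double-and-add on 9 = (1001)₂. Start with G = (17, 1) for the leading 1-bit.
double: tangent at (17, 1): λ = (3·17² + 20)/(2·1) ≡ 19/2. 2⁻¹ ≡ 16 (mod 31), so λ ≡ 19·16 ≡ 25.
  x = λ² - 17 - 17 = 625 - 34 ≡ 2; y = λ·(17 - 2) - 1 ≡ 2. → (2, 2)
double: tangent at (2, 2): λ = (3·2² + 20)/(2·2) ≡ 1/4. 4⁻¹ ≡ 8 (mod 31), so λ ≡ 1·8 ≡ 8.
  x = λ² - 2 - 2 = 64 - 4 ≡ 29; y = λ·(2 - 29) - 2 ≡ 30. → (29, 30)
double: tangent at (29, 30): λ = (3·29² + 20)/(2·30) ≡ 1/29. 29⁻¹ ≡ 15 (mod 31) since 29·15 = 435 ≡ 1, so λ ≡ 1·15 ≡ 15.
  x = λ² - 29 - 29 = 225 - 58 ≡ 12; y = λ·(29 - 12) - 30 ≡ 8. → (12, 8)
add G: (12, 8) + (17, 1). λ = (1 - 8)/(17 - 12) ≡ 24/5 mod 31. 5⁻¹ ≡ 25 (mod 31), so λ ≡ 11.
  x = λ² - 12 - 17 = 121 - 29 ≡ 30; y = λ·(12 - 30) - 8 ≡ 11. → (30, 11)

(30, 11)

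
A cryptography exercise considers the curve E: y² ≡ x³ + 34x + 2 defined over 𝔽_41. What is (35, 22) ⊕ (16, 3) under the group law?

(35, 22) + (16, 3). λ = (3 - 22)/(16 - 35) ≡ 22/22 mod 41. 22⁻¹ ≡ 28 (mod 41) since 22·28 = 616 ≡ 1, so λ ≡ 1.
  x = λ² - 35 - 16 = 1 - 51 ≡ 32; y = λ·(35 - 32) - 22 ≡ 22. → (32, 22)

(32, 22)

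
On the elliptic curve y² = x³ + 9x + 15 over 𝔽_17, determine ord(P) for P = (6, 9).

2P: tangent at (6, 9): λ = (3·6² + 9)/(2·9) ≡ 15/1. 1⁻¹ ≡ 1 (mod 17), so λ ≡ 15·1 ≡ 15.
  x = λ² - 6 - 6 = 225 - 12 ≡ 9; y = λ·(6 - 9) - 9 ≡ 14. → (9, 14)
3P: (9, 14) + (6, 9). λ = (9 - 14)/(6 - 9) ≡ 12/14 mod 17. 14⁻¹ ≡ 11 (mod 17) since 14·11 = 154 ≡ 1, so λ ≡ 13.
  x = λ² - 9 - 6 = 169 - 15 ≡ 1; y = λ·(9 - 1) - 14 ≡ 5. → (1, 5)
4P: (1, 5) + (6, 9). λ = (9 - 5)/(6 - 1) ≡ 4/5 mod 17. 5⁻¹ ≡ 7 (mod 17) since 5·7 = 35 ≡ 1, so λ ≡ 11.
  x = λ² - 1 - 6 = 121 - 7 ≡ 12; y = λ·(1 - 12) - 5 ≡ 10. → (12, 10)
5P: (12, 10) + (6, 9). λ = (9 - 10)/(6 - 12) ≡ 16/11 mod 17. 11⁻¹ ≡ 14 (mod 17) since 11·14 = 154 ≡ 1, so λ ≡ 3.
  x = λ² - 12 - 6 = 9 - 18 ≡ 8; y = λ·(12 - 8) - 10 ≡ 2. → (8, 2)
6P: (8, 2) + (6, 9). λ = (9 - 2)/(6 - 8) ≡ 7/15 mod 17. 15⁻¹ ≡ 8 (mod 17) since 15·8 = 120 ≡ 1, so λ ≡ 5.
  x = λ² - 8 - 6 = 25 - 14 ≡ 11; y = λ·(8 - 11) - 2 ≡ 0. → (11, 0)
7P: (11, 0) + (6, 9). λ = (9 - 0)/(6 - 11) ≡ 9/12 mod 17. 12⁻¹ ≡ 10 (mod 17), so λ ≡ 5.
  x = λ² - 11 - 6 = 25 - 17 ≡ 8; y = λ·(11 - 8) - 0 ≡ 15. → (8, 15)
8P: (8, 15) + (6, 9). λ = (9 - 15)/(6 - 8) ≡ 11/15 mod 17. 15⁻¹ ≡ 8 (mod 17), so λ ≡ 3.
  x = λ² - 8 - 6 = 9 - 14 ≡ 12; y = λ·(8 - 12) - 15 ≡ 7. → (12, 7)
9P: (12, 7) + (6, 9). λ = (9 - 7)/(6 - 12) ≡ 2/11 mod 17. 11⁻¹ ≡ 14 (mod 17), so λ ≡ 11.
  x = λ² - 12 - 6 = 121 - 18 ≡ 1; y = λ·(12 - 1) - 7 ≡ 12. → (1, 12)
10P: (1, 12) + (6, 9). λ = (9 - 12)/(6 - 1) ≡ 14/5 mod 17. 5⁻¹ ≡ 7 (mod 17), so λ ≡ 13.
  x = λ² - 1 - 6 = 169 - 7 ≡ 9; y = λ·(1 - 9) - 12 ≡ 3. → (9, 3)
11P: (9, 3) + (6, 9). λ = (9 - 3)/(6 - 9) ≡ 6/14 mod 17. 14⁻¹ ≡ 11 (mod 17), so λ ≡ 15.
  x = λ² - 9 - 6 = 225 - 15 ≡ 6; y = λ·(9 - 6) - 3 ≡ 8. → (6, 8)
12P: (6, 8) + (6, 9): same x and y₁ ≡ -y₂, so the sum is the point at infinity.
12P = the point at infinity, so the order is 12.

12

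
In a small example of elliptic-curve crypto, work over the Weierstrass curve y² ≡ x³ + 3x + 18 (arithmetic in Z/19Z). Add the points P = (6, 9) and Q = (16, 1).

(6, 10)

(6, 9) + (16, 1). λ = (1 - 9)/(16 - 6) ≡ 11/10 mod 19. 10⁻¹ ≡ 2 (mod 19), so λ ≡ 3.
  x = λ² - 6 - 16 = 9 - 22 ≡ 6; y = λ·(6 - 6) - 9 ≡ 10. → (6, 10)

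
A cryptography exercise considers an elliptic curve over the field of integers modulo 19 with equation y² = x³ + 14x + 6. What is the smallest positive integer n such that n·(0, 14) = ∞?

2P: tangent at (0, 14): λ = (3·0² + 14)/(2·14) ≡ 14/9. 9⁻¹ ≡ 17 (mod 19), so λ ≡ 14·17 ≡ 10.
  x = λ² - 0 - 0 = 100 - 0 ≡ 5; y = λ·(0 - 5) - 14 ≡ 12. → (5, 12)
3P: (5, 12) + (0, 14). λ = (14 - 12)/(0 - 5) ≡ 2/14 mod 19. 14⁻¹ ≡ 15 (mod 19), so λ ≡ 11.
  x = λ² - 5 - 0 = 121 - 5 ≡ 2; y = λ·(5 - 2) - 12 ≡ 2. → (2, 2)
4P: (2, 2) + (0, 14). λ = (14 - 2)/(0 - 2) ≡ 12/17 mod 19. 17⁻¹ ≡ 9 (mod 19) since 17·9 = 153 ≡ 1, so λ ≡ 13.
  x = λ² - 2 - 0 = 169 - 2 ≡ 15; y = λ·(2 - 15) - 2 ≡ 0. → (15, 0)
5P: (15, 0) + (0, 14). λ = (14 - 0)/(0 - 15) ≡ 14/4 mod 19. 4⁻¹ ≡ 5 (mod 19) since 4·5 = 20 ≡ 1, so λ ≡ 13.
  x = λ² - 15 - 0 = 169 - 15 ≡ 2; y = λ·(15 - 2) - 0 ≡ 17. → (2, 17)
6P: (2, 17) + (0, 14). λ = (14 - 17)/(0 - 2) ≡ 16/17 mod 19. 17⁻¹ ≡ 9 (mod 19), so λ ≡ 11.
  x = λ² - 2 - 0 = 121 - 2 ≡ 5; y = λ·(2 - 5) - 17 ≡ 7. → (5, 7)
7P: (5, 7) + (0, 14). λ = (14 - 7)/(0 - 5) ≡ 7/14 mod 19. 14⁻¹ ≡ 15 (mod 19), so λ ≡ 10.
  x = λ² - 5 - 0 = 100 - 5 ≡ 0; y = λ·(5 - 0) - 7 ≡ 5. → (0, 5)
8P: (0, 5) + (0, 14): same x and y₁ ≡ -y₂, so the sum is ∞.
8P = ∞, so the order is 8.

8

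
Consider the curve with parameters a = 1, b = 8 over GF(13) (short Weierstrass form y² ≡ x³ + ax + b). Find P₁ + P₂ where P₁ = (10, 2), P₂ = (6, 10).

(1, 6)

(10, 2) + (6, 10). λ = (10 - 2)/(6 - 10) ≡ 8/9 mod 13. 9⁻¹ ≡ 3 (mod 13) since 9·3 = 27 ≡ 1, so λ ≡ 11.
  x = λ² - 10 - 6 = 121 - 16 ≡ 1; y = λ·(10 - 1) - 2 ≡ 6. → (1, 6)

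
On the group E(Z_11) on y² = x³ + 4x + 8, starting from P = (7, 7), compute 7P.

Double-and-add on 7 = (111)₂. Start with P = (7, 7) for the leading 1-bit.
double: tangent at (7, 7): λ = (3·7² + 4)/(2·7) ≡ 8/3. 3⁻¹ ≡ 4 (mod 11), so λ ≡ 8·4 ≡ 10.
  x = λ² - 7 - 7 = 100 - 14 ≡ 9; y = λ·(7 - 9) - 7 ≡ 6. → (9, 6)
add P: (9, 6) + (7, 7). λ = (7 - 6)/(7 - 9) ≡ 1/9 mod 11. 9⁻¹ ≡ 5 (mod 11) since 9·5 = 45 ≡ 1, so λ ≡ 5.
  x = λ² - 9 - 7 = 25 - 16 ≡ 9; y = λ·(9 - 9) - 6 ≡ 5. → (9, 5)
double: tangent at (9, 5): λ = (3·9² + 4)/(2·5) ≡ 5/10. 10⁻¹ ≡ 10 (mod 11), so λ ≡ 5·10 ≡ 6.
  x = λ² - 9 - 9 = 36 - 18 ≡ 7; y = λ·(9 - 7) - 5 ≡ 7. → (7, 7)
add P: tangent at (7, 7): λ = (3·7² + 4)/(2·7) ≡ 8/3. 3⁻¹ ≡ 4 (mod 11) since 3·4 = 12 ≡ 1, so λ ≡ 8·4 ≡ 10.
  x = λ² - 7 - 7 = 100 - 14 ≡ 9; y = λ·(7 - 9) - 7 ≡ 6. → (9, 6)

(9, 6)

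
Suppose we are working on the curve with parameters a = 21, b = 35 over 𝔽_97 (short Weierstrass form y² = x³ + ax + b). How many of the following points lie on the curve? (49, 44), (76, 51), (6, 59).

(49, 44): 44² ≡ 93, rhs ≡ 82 → off.
(76, 51): 51² ≡ 79, rhs ≡ 33 → off.
(6, 59): 59² ≡ 86, rhs ≡ 86 → on.

1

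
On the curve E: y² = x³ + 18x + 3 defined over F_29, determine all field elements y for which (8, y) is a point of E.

x³ + 18x + 3 = 659 ≡ 21 (mod 29).
21 is a non-residue mod 29; no y exists.

none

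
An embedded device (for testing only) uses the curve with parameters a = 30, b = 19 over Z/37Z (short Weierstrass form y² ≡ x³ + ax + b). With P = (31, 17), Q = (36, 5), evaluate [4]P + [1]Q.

First 4P:
Repeated addition: build up to 4P.
2P: tangent at (31, 17): λ = (3·31² + 30)/(2·17) ≡ 27/34. 34⁻¹ ≡ 12 (mod 37), so λ ≡ 27·12 ≡ 28.
  x = λ² - 31 - 31 = 784 - 62 ≡ 19; y = λ·(31 - 19) - 17 ≡ 23. → (19, 23)
3P: (19, 23) + (31, 17). λ = (17 - 23)/(31 - 19) ≡ 31/12 mod 37. 12⁻¹ ≡ 34 (mod 37) since 12·34 = 408 ≡ 1, so λ ≡ 18.
  x = λ² - 19 - 31 = 324 - 50 ≡ 15; y = λ·(19 - 15) - 23 ≡ 12. → (15, 12)
4P: (15, 12) + (31, 17). λ = (17 - 12)/(31 - 15) ≡ 5/16 mod 37. 16⁻¹ ≡ 7 (mod 37), so λ ≡ 35.
  x = λ² - 15 - 31 = 1225 - 46 ≡ 32; y = λ·(15 - 32) - 12 ≡ 22. → (32, 22)
4P = (32, 22).
Finally 4P + Q:
(32, 22) + (36, 5). λ = (5 - 22)/(36 - 32) ≡ 20/4 mod 37. 4⁻¹ ≡ 28 (mod 37), so λ ≡ 5.
  x = λ² - 32 - 36 = 25 - 68 ≡ 31; y = λ·(32 - 31) - 22 ≡ 20. → (31, 20)

(31, 20)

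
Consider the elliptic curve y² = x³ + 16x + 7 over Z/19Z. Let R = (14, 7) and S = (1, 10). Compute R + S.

(9, 5)

(14, 7) + (1, 10). λ = (10 - 7)/(1 - 14) ≡ 3/6 mod 19. 6⁻¹ ≡ 16 (mod 19), so λ ≡ 10.
  x = λ² - 14 - 1 = 100 - 15 ≡ 9; y = λ·(14 - 9) - 7 ≡ 5. → (9, 5)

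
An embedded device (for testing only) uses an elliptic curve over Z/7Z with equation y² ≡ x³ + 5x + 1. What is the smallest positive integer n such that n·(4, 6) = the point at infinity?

2P: tangent at (4, 6): λ = (3·4² + 5)/(2·6) ≡ 4/5. 5⁻¹ ≡ 3 (mod 7) since 5·3 = 15 ≡ 1, so λ ≡ 4·3 ≡ 5.
  x = λ² - 4 - 4 = 25 - 8 ≡ 3; y = λ·(4 - 3) - 6 ≡ 6. → (3, 6)
3P: (3, 6) + (4, 6). λ = (6 - 6)/(4 - 3) ≡ 0/1 mod 7. 1⁻¹ ≡ 1 (mod 7) since 1·1 = 1 ≡ 1, so λ ≡ 0.
  x = λ² - 3 - 4 = 0 - 7 ≡ 0; y = λ·(3 - 0) - 6 ≡ 1. → (0, 1)
4P: (0, 1) + (4, 6). λ = (6 - 1)/(4 - 0) ≡ 5/4 mod 7. 4⁻¹ ≡ 2 (mod 7), so λ ≡ 3.
  x = λ² - 0 - 4 = 9 - 4 ≡ 5; y = λ·(0 - 5) - 1 ≡ 5. → (5, 5)
5P: (5, 5) + (4, 6). λ = (6 - 5)/(4 - 5) ≡ 1/6 mod 7. 6⁻¹ ≡ 6 (mod 7), so λ ≡ 6.
  x = λ² - 5 - 4 = 36 - 9 ≡ 6; y = λ·(5 - 6) - 5 ≡ 3. → (6, 3)
6P: (6, 3) + (4, 6). λ = (6 - 3)/(4 - 6) ≡ 3/5 mod 7. 5⁻¹ ≡ 3 (mod 7), so λ ≡ 2.
  x = λ² - 6 - 4 = 4 - 10 ≡ 1; y = λ·(6 - 1) - 3 ≡ 0. → (1, 0)
7P: (1, 0) + (4, 6). λ = (6 - 0)/(4 - 1) ≡ 6/3 mod 7. 3⁻¹ ≡ 5 (mod 7) since 3·5 = 15 ≡ 1, so λ ≡ 2.
  x = λ² - 1 - 4 = 4 - 5 ≡ 6; y = λ·(1 - 6) - 0 ≡ 4. → (6, 4)
8P: (6, 4) + (4, 6). λ = (6 - 4)/(4 - 6) ≡ 2/5 mod 7. 5⁻¹ ≡ 3 (mod 7) since 5·3 = 15 ≡ 1, so λ ≡ 6.
  x = λ² - 6 - 4 = 36 - 10 ≡ 5; y = λ·(6 - 5) - 4 ≡ 2. → (5, 2)
9P: (5, 2) + (4, 6). λ = (6 - 2)/(4 - 5) ≡ 4/6 mod 7. 6⁻¹ ≡ 6 (mod 7), so λ ≡ 3.
  x = λ² - 5 - 4 = 9 - 9 ≡ 0; y = λ·(5 - 0) - 2 ≡ 6. → (0, 6)
10P: (0, 6) + (4, 6). λ = (6 - 6)/(4 - 0) ≡ 0/4 mod 7. 4⁻¹ ≡ 2 (mod 7), so λ ≡ 0.
  x = λ² - 0 - 4 = 0 - 4 ≡ 3; y = λ·(0 - 3) - 6 ≡ 1. → (3, 1)
11P: (3, 1) + (4, 6). λ = (6 - 1)/(4 - 3) ≡ 5/1 mod 7. 1⁻¹ ≡ 1 (mod 7), so λ ≡ 5.
  x = λ² - 3 - 4 = 25 - 7 ≡ 4; y = λ·(3 - 4) - 1 ≡ 1. → (4, 1)
12P: (4, 1) + (4, 6): same x and y₁ ≡ -y₂, so the sum is the point at infinity.
12P = the point at infinity, so the order is 12.

12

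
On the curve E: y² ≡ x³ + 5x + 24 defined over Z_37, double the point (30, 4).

tangent at (30, 4): λ = (3·30² + 5)/(2·4) ≡ 4/8. 8⁻¹ ≡ 14 (mod 37), so λ ≡ 4·14 ≡ 19.
  x = λ² - 30 - 30 = 361 - 60 ≡ 5; y = λ·(30 - 5) - 4 ≡ 27. → (5, 27)

(5, 27)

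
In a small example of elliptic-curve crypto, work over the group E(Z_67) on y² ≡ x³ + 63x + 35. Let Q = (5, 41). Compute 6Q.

Double-and-add on 6 = (110)₂. Start with Q = (5, 41) for the leading 1-bit.
double: tangent at (5, 41): λ = (3·5² + 63)/(2·41) ≡ 4/15. 15⁻¹ ≡ 9 (mod 67) since 15·9 = 135 ≡ 1, so λ ≡ 4·9 ≡ 36.
  x = λ² - 5 - 5 = 1296 - 10 ≡ 13; y = λ·(5 - 13) - 41 ≡ 6. → (13, 6)
add Q: (13, 6) + (5, 41). λ = (41 - 6)/(5 - 13) ≡ 35/59 mod 67. 59⁻¹ ≡ 25 (mod 67), so λ ≡ 4.
  x = λ² - 13 - 5 = 16 - 18 ≡ 65; y = λ·(13 - 65) - 6 ≡ 54. → (65, 54)
double: tangent at (65, 54): λ = (3·65² + 63)/(2·54) ≡ 8/41. 41⁻¹ ≡ 18 (mod 67), so λ ≡ 8·18 ≡ 10.
  x = λ² - 65 - 65 = 100 - 130 ≡ 37; y = λ·(65 - 37) - 54 ≡ 25. → (37, 25)

(37, 25)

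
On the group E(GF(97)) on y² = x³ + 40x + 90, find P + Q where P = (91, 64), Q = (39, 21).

(15, 66)

(91, 64) + (39, 21). λ = (21 - 64)/(39 - 91) ≡ 54/45 mod 97. 45⁻¹ ≡ 69 (mod 97) since 45·69 = 3105 ≡ 1, so λ ≡ 40.
  x = λ² - 91 - 39 = 1600 - 130 ≡ 15; y = λ·(91 - 15) - 64 ≡ 66. → (15, 66)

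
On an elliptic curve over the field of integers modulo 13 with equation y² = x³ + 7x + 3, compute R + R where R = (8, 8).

tangent at (8, 8): λ = (3·8² + 7)/(2·8) ≡ 4/3. 3⁻¹ ≡ 9 (mod 13) since 3·9 = 27 ≡ 1, so λ ≡ 4·9 ≡ 10.
  x = λ² - 8 - 8 = 100 - 16 ≡ 6; y = λ·(8 - 6) - 8 ≡ 12. → (6, 12)

(6, 12)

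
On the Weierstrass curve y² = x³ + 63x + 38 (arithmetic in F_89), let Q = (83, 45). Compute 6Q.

(81, 88)

Double-and-add on 6 = (110)₂. Start with Q = (83, 45) for the leading 1-bit.
double: tangent at (83, 45): λ = (3·83² + 63)/(2·45) ≡ 82/1. 1⁻¹ ≡ 1 (mod 89), so λ ≡ 82·1 ≡ 82.
  x = λ² - 83 - 83 = 6724 - 166 ≡ 61; y = λ·(83 - 61) - 45 ≡ 68. → (61, 68)
add Q: (61, 68) + (83, 45). λ = (45 - 68)/(83 - 61) ≡ 66/22 mod 89. 22⁻¹ ≡ 85 (mod 89), so λ ≡ 3.
  x = λ² - 61 - 83 = 9 - 144 ≡ 43; y = λ·(61 - 43) - 68 ≡ 75. → (43, 75)
double: tangent at (43, 75): λ = (3·43² + 63)/(2·75) ≡ 3/61. 61⁻¹ ≡ 54 (mod 89), so λ ≡ 3·54 ≡ 73.
  x = λ² - 43 - 43 = 5329 - 86 ≡ 81; y = λ·(43 - 81) - 75 ≡ 88. → (81, 88)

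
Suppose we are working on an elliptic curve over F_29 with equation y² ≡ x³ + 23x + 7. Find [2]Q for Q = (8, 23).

(14, 12)

tangent at (8, 23): λ = (3·8² + 23)/(2·23) ≡ 12/17. 17⁻¹ ≡ 12 (mod 29) since 17·12 = 204 ≡ 1, so λ ≡ 12·12 ≡ 28.
  x = λ² - 8 - 8 = 784 - 16 ≡ 14; y = λ·(8 - 14) - 23 ≡ 12. → (14, 12)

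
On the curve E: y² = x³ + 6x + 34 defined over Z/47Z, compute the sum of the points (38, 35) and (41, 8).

(2, 17)

(38, 35) + (41, 8). λ = (8 - 35)/(41 - 38) ≡ 20/3 mod 47. 3⁻¹ ≡ 16 (mod 47) since 3·16 = 48 ≡ 1, so λ ≡ 38.
  x = λ² - 38 - 41 = 1444 - 79 ≡ 2; y = λ·(38 - 2) - 35 ≡ 17. → (2, 17)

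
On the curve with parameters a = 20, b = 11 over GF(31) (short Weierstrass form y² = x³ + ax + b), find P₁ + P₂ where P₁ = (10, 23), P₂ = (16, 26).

(13, 22)

(10, 23) + (16, 26). λ = (26 - 23)/(16 - 10) ≡ 3/6 mod 31. 6⁻¹ ≡ 26 (mod 31), so λ ≡ 16.
  x = λ² - 10 - 16 = 256 - 26 ≡ 13; y = λ·(10 - 13) - 23 ≡ 22. → (13, 22)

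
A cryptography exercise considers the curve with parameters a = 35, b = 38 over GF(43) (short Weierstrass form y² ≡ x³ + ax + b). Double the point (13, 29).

tangent at (13, 29): λ = (3·13² + 35)/(2·29) ≡ 26/15. 15⁻¹ ≡ 23 (mod 43) since 15·23 = 345 ≡ 1, so λ ≡ 26·23 ≡ 39.
  x = λ² - 13 - 13 = 1521 - 26 ≡ 33; y = λ·(13 - 33) - 29 ≡ 8. → (33, 8)

(33, 8)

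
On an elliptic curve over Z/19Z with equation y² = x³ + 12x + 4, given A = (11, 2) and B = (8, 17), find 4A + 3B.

First 4A:
Double-and-add on 4 = (100)₂. Start with A = (11, 2) for the leading 1-bit.
double: tangent at (11, 2): λ = (3·11² + 12)/(2·2) ≡ 14/4. 4⁻¹ ≡ 5 (mod 19) since 4·5 = 20 ≡ 1, so λ ≡ 14·5 ≡ 13.
  x = λ² - 11 - 11 = 169 - 22 ≡ 14; y = λ·(11 - 14) - 2 ≡ 16. → (14, 16)
double: tangent at (14, 16): λ = (3·14² + 12)/(2·16) ≡ 11/13. 13⁻¹ ≡ 3 (mod 19) since 13·3 = 39 ≡ 1, so λ ≡ 11·3 ≡ 14.
  x = λ² - 14 - 14 = 196 - 28 ≡ 16; y = λ·(14 - 16) - 16 ≡ 13. → (16, 13)
4A = (16, 13).
Next 3B:
Repeated addition: build up to 3B.
2B: tangent at (8, 17): λ = (3·8² + 12)/(2·17) ≡ 14/15. 15⁻¹ ≡ 14 (mod 19), so λ ≡ 14·14 ≡ 6.
  x = λ² - 8 - 8 = 36 - 16 ≡ 1; y = λ·(8 - 1) - 17 ≡ 6. → (1, 6)
3B: (1, 6) + (8, 17). λ = (17 - 6)/(8 - 1) ≡ 11/7 mod 19. 7⁻¹ ≡ 11 (mod 19), so λ ≡ 7.
  x = λ² - 1 - 8 = 49 - 9 ≡ 2; y = λ·(1 - 2) - 6 ≡ 6. → (2, 6)
3B = (2, 6).
Finally 4A + 3B:
(16, 13) + (2, 6). λ = (6 - 13)/(2 - 16) ≡ 12/5 mod 19. 5⁻¹ ≡ 4 (mod 19), so λ ≡ 10.
  x = λ² - 16 - 2 = 100 - 18 ≡ 6; y = λ·(16 - 6) - 13 ≡ 11. → (6, 11)

(6, 11)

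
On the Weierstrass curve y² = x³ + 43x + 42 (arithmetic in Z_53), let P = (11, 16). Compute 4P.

(37, 9)

Repeated addition: build up to 4P.
2P: tangent at (11, 16): λ = (3·11² + 43)/(2·16) ≡ 35/32. 32⁻¹ ≡ 5 (mod 53) since 32·5 = 160 ≡ 1, so λ ≡ 35·5 ≡ 16.
  x = λ² - 11 - 11 = 256 - 22 ≡ 22; y = λ·(11 - 22) - 16 ≡ 20. → (22, 20)
3P: (22, 20) + (11, 16). λ = (16 - 20)/(11 - 22) ≡ 49/42 mod 53. 42⁻¹ ≡ 24 (mod 53) since 42·24 = 1008 ≡ 1, so λ ≡ 10.
  x = λ² - 22 - 11 = 100 - 33 ≡ 14; y = λ·(22 - 14) - 20 ≡ 7. → (14, 7)
4P: (14, 7) + (11, 16). λ = (16 - 7)/(11 - 14) ≡ 9/50 mod 53. 50⁻¹ ≡ 35 (mod 53), so λ ≡ 50.
  x = λ² - 14 - 11 = 2500 - 25 ≡ 37; y = λ·(14 - 37) - 7 ≡ 9. → (37, 9)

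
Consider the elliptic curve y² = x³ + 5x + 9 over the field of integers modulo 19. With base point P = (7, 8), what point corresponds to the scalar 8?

(12, 12)

Repeated addition: build up to 8P.
2P: tangent at (7, 8): λ = (3·7² + 5)/(2·8) ≡ 0/16. 16⁻¹ ≡ 6 (mod 19) since 16·6 = 96 ≡ 1, so λ ≡ 0·6 ≡ 0.
  x = λ² - 7 - 7 = 0 - 14 ≡ 5; y = λ·(7 - 5) - 8 ≡ 11. → (5, 11)
3P: (5, 11) + (7, 8). λ = (8 - 11)/(7 - 5) ≡ 16/2 mod 19. 2⁻¹ ≡ 10 (mod 19), so λ ≡ 8.
  x = λ² - 5 - 7 = 64 - 12 ≡ 14; y = λ·(5 - 14) - 11 ≡ 12. → (14, 12)
4P: (14, 12) + (7, 8). λ = (8 - 12)/(7 - 14) ≡ 15/12 mod 19. 12⁻¹ ≡ 8 (mod 19), so λ ≡ 6.
  x = λ² - 14 - 7 = 36 - 21 ≡ 15; y = λ·(14 - 15) - 12 ≡ 1. → (15, 1)
5P: (15, 1) + (7, 8). λ = (8 - 1)/(7 - 15) ≡ 7/11 mod 19. 11⁻¹ ≡ 7 (mod 19), so λ ≡ 11.
  x = λ² - 15 - 7 = 121 - 22 ≡ 4; y = λ·(15 - 4) - 1 ≡ 6. → (4, 6)
6P: (4, 6) + (7, 8). λ = (8 - 6)/(7 - 4) ≡ 2/3 mod 19. 3⁻¹ ≡ 13 (mod 19) since 3·13 = 39 ≡ 1, so λ ≡ 7.
  x = λ² - 4 - 7 = 49 - 11 ≡ 0; y = λ·(4 - 0) - 6 ≡ 3. → (0, 3)
7P: (0, 3) + (7, 8). λ = (8 - 3)/(7 - 0) ≡ 5/7 mod 19. 7⁻¹ ≡ 11 (mod 19), so λ ≡ 17.
  x = λ² - 0 - 7 = 289 - 7 ≡ 16; y = λ·(0 - 16) - 3 ≡ 10. → (16, 10)
8P: (16, 10) + (7, 8). λ = (8 - 10)/(7 - 16) ≡ 17/10 mod 19. 10⁻¹ ≡ 2 (mod 19), so λ ≡ 15.
  x = λ² - 16 - 7 = 225 - 23 ≡ 12; y = λ·(16 - 12) - 10 ≡ 12. → (12, 12)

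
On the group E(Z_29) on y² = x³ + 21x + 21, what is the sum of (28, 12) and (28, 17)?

O

The two points share x = 28 and their y-coordinates satisfy 12 + 17 ≡ 0 (mod 29), so they are inverses. Their sum is O.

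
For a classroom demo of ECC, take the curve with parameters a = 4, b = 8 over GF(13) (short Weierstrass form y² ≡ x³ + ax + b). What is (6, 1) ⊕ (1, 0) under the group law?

(6, 1) + (1, 0). λ = (0 - 1)/(1 - 6) ≡ 12/8 mod 13. 8⁻¹ ≡ 5 (mod 13), so λ ≡ 8.
  x = λ² - 6 - 1 = 64 - 7 ≡ 5; y = λ·(6 - 5) - 1 ≡ 7. → (5, 7)

(5, 7)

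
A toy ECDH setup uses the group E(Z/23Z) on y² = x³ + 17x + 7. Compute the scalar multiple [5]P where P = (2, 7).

Repeated addition: build up to 5P.
2P: tangent at (2, 7): λ = (3·2² + 17)/(2·7) ≡ 6/14. 14⁻¹ ≡ 5 (mod 23), so λ ≡ 6·5 ≡ 7.
  x = λ² - 2 - 2 = 49 - 4 ≡ 22; y = λ·(2 - 22) - 7 ≡ 14. → (22, 14)
3P: (22, 14) + (2, 7). λ = (7 - 14)/(2 - 22) ≡ 16/3 mod 23. 3⁻¹ ≡ 8 (mod 23) since 3·8 = 24 ≡ 1, so λ ≡ 13.
  x = λ² - 22 - 2 = 169 - 24 ≡ 7; y = λ·(22 - 7) - 14 ≡ 20. → (7, 20)
4P: (7, 20) + (2, 7). λ = (7 - 20)/(2 - 7) ≡ 10/18 mod 23. 18⁻¹ ≡ 9 (mod 23) since 18·9 = 162 ≡ 1, so λ ≡ 21.
  x = λ² - 7 - 2 = 441 - 9 ≡ 18; y = λ·(7 - 18) - 20 ≡ 2. → (18, 2)
5P: (18, 2) + (2, 7). λ = (7 - 2)/(2 - 18) ≡ 5/7 mod 23. 7⁻¹ ≡ 10 (mod 23), so λ ≡ 4.
  x = λ² - 18 - 2 = 16 - 20 ≡ 19; y = λ·(18 - 19) - 2 ≡ 17. → (19, 17)

(19, 17)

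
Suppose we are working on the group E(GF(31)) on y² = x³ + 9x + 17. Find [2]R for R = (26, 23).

tangent at (26, 23): λ = (3·26² + 9)/(2·23) ≡ 22/15. 15⁻¹ ≡ 29 (mod 31), so λ ≡ 22·29 ≡ 18.
  x = λ² - 26 - 26 = 324 - 52 ≡ 24; y = λ·(26 - 24) - 23 ≡ 13. → (24, 13)

(24, 13)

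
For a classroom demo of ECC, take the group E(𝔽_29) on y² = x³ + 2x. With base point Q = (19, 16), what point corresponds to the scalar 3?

(8, 8)

Repeated addition: build up to 3Q.
2Q: tangent at (19, 16): λ = (3·19² + 2)/(2·16) ≡ 12/3. 3⁻¹ ≡ 10 (mod 29), so λ ≡ 12·10 ≡ 4.
  x = λ² - 19 - 19 = 16 - 38 ≡ 7; y = λ·(19 - 7) - 16 ≡ 3. → (7, 3)
3Q: (7, 3) + (19, 16). λ = (16 - 3)/(19 - 7) ≡ 13/12 mod 29. 12⁻¹ ≡ 17 (mod 29) since 12·17 = 204 ≡ 1, so λ ≡ 18.
  x = λ² - 7 - 19 = 324 - 26 ≡ 8; y = λ·(7 - 8) - 3 ≡ 8. → (8, 8)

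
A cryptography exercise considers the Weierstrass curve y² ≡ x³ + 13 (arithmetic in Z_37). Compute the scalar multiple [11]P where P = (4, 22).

(3, 15)

Repeated addition: build up to 11P.
2P: tangent at (4, 22): λ = (3·4² + 0)/(2·22) ≡ 11/7. 7⁻¹ ≡ 16 (mod 37) since 7·16 = 112 ≡ 1, so λ ≡ 11·16 ≡ 28.
  x = λ² - 4 - 4 = 784 - 8 ≡ 36; y = λ·(4 - 36) - 22 ≡ 7. → (36, 7)
3P: (36, 7) + (4, 22). λ = (22 - 7)/(4 - 36) ≡ 15/5 mod 37. 5⁻¹ ≡ 15 (mod 37), so λ ≡ 3.
  x = λ² - 36 - 4 = 9 - 40 ≡ 6; y = λ·(36 - 6) - 7 ≡ 9. → (6, 9)
4P: (6, 9) + (4, 22). λ = (22 - 9)/(4 - 6) ≡ 13/35 mod 37. 35⁻¹ ≡ 18 (mod 37) since 35·18 = 630 ≡ 1, so λ ≡ 12.
  x = λ² - 6 - 4 = 144 - 10 ≡ 23; y = λ·(6 - 23) - 9 ≡ 9. → (23, 9)
5P: (23, 9) + (4, 22). λ = (22 - 9)/(4 - 23) ≡ 13/18 mod 37. 18⁻¹ ≡ 35 (mod 37), so λ ≡ 11.
  x = λ² - 23 - 4 = 121 - 27 ≡ 20; y = λ·(23 - 20) - 9 ≡ 24. → (20, 24)
6P: (20, 24) + (4, 22). λ = (22 - 24)/(4 - 20) ≡ 35/21 mod 37. 21⁻¹ ≡ 30 (mod 37) since 21·30 = 630 ≡ 1, so λ ≡ 14.
  x = λ² - 20 - 4 = 196 - 24 ≡ 24; y = λ·(20 - 24) - 24 ≡ 31. → (24, 31)
7P: (24, 31) + (4, 22). λ = (22 - 31)/(4 - 24) ≡ 28/17 mod 37. 17⁻¹ ≡ 24 (mod 37) since 17·24 = 408 ≡ 1, so λ ≡ 6.
  x = λ² - 24 - 4 = 36 - 28 ≡ 8; y = λ·(24 - 8) - 31 ≡ 28. → (8, 28)
8P: (8, 28) + (4, 22). λ = (22 - 28)/(4 - 8) ≡ 31/33 mod 37. 33⁻¹ ≡ 9 (mod 37), so λ ≡ 20.
  x = λ² - 8 - 4 = 400 - 12 ≡ 18; y = λ·(8 - 18) - 28 ≡ 31. → (18, 31)
9P: (18, 31) + (4, 22). λ = (22 - 31)/(4 - 18) ≡ 28/23 mod 37. 23⁻¹ ≡ 29 (mod 37), so λ ≡ 35.
  x = λ² - 18 - 4 = 1225 - 22 ≡ 19; y = λ·(18 - 19) - 31 ≡ 8. → (19, 8)
10P: (19, 8) + (4, 22). λ = (22 - 8)/(4 - 19) ≡ 14/22 mod 37. 22⁻¹ ≡ 32 (mod 37) since 22·32 = 704 ≡ 1, so λ ≡ 4.
  x = λ² - 19 - 4 = 16 - 23 ≡ 30; y = λ·(19 - 30) - 8 ≡ 22. → (30, 22)
11P: (30, 22) + (4, 22). λ = (22 - 22)/(4 - 30) ≡ 0/11 mod 37. 11⁻¹ ≡ 27 (mod 37), so λ ≡ 0.
  x = λ² - 30 - 4 = 0 - 34 ≡ 3; y = λ·(30 - 3) - 22 ≡ 15. → (3, 15)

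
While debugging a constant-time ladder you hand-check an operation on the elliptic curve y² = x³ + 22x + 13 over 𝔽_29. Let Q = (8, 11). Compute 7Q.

Double-and-add on 7 = (111)₂. Start with Q = (8, 11) for the leading 1-bit.
double: tangent at (8, 11): λ = (3·8² + 22)/(2·11) ≡ 11/22. 22⁻¹ ≡ 4 (mod 29), so λ ≡ 11·4 ≡ 15.
  x = λ² - 8 - 8 = 225 - 16 ≡ 6; y = λ·(8 - 6) - 11 ≡ 19. → (6, 19)
add Q: (6, 19) + (8, 11). λ = (11 - 19)/(8 - 6) ≡ 21/2 mod 29. 2⁻¹ ≡ 15 (mod 29), so λ ≡ 25.
  x = λ² - 6 - 8 = 625 - 14 ≡ 2; y = λ·(6 - 2) - 19 ≡ 23. → (2, 23)
double: tangent at (2, 23): λ = (3·2² + 22)/(2·23) ≡ 5/17. 17⁻¹ ≡ 12 (mod 29) since 17·12 = 204 ≡ 1, so λ ≡ 5·12 ≡ 2.
  x = λ² - 2 - 2 = 4 - 4 ≡ 0; y = λ·(2 - 0) - 23 ≡ 10. → (0, 10)
add Q: (0, 10) + (8, 11). λ = (11 - 10)/(8 - 0) ≡ 1/8 mod 29. 8⁻¹ ≡ 11 (mod 29) since 8·11 = 88 ≡ 1, so λ ≡ 11.
  x = λ² - 0 - 8 = 121 - 8 ≡ 26; y = λ·(0 - 26) - 10 ≡ 23. → (26, 23)

(26, 23)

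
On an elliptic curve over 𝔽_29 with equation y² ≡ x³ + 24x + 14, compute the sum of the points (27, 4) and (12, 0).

(27, 4) + (12, 0). λ = (0 - 4)/(12 - 27) ≡ 25/14 mod 29. 14⁻¹ ≡ 27 (mod 29) since 14·27 = 378 ≡ 1, so λ ≡ 8.
  x = λ² - 27 - 12 = 64 - 39 ≡ 25; y = λ·(27 - 25) - 4 ≡ 12. → (25, 12)

(25, 12)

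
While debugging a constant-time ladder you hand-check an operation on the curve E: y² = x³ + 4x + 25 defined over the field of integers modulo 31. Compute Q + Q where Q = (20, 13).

tangent at (20, 13): λ = (3·20² + 4)/(2·13) ≡ 26/26. 26⁻¹ ≡ 6 (mod 31), so λ ≡ 26·6 ≡ 1.
  x = λ² - 20 - 20 = 1 - 40 ≡ 23; y = λ·(20 - 23) - 13 ≡ 15. → (23, 15)

(23, 15)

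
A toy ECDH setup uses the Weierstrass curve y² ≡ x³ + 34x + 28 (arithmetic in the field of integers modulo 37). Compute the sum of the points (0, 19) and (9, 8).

(0, 19) + (9, 8). λ = (8 - 19)/(9 - 0) ≡ 26/9 mod 37. 9⁻¹ ≡ 33 (mod 37), so λ ≡ 7.
  x = λ² - 0 - 9 = 49 - 9 ≡ 3; y = λ·(0 - 3) - 19 ≡ 34. → (3, 34)

(3, 34)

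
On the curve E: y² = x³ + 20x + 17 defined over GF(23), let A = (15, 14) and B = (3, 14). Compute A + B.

(5, 9)

(15, 14) + (3, 14). λ = (14 - 14)/(3 - 15) ≡ 0/11 mod 23. 11⁻¹ ≡ 21 (mod 23) since 11·21 = 231 ≡ 1, so λ ≡ 0.
  x = λ² - 15 - 3 = 0 - 18 ≡ 5; y = λ·(15 - 5) - 14 ≡ 9. → (5, 9)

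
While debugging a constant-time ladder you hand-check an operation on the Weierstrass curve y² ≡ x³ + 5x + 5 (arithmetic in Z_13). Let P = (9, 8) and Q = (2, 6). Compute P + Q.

(9, 8) + (2, 6). λ = (6 - 8)/(2 - 9) ≡ 11/6 mod 13. 6⁻¹ ≡ 11 (mod 13) since 6·11 = 66 ≡ 1, so λ ≡ 4.
  x = λ² - 9 - 2 = 16 - 11 ≡ 5; y = λ·(9 - 5) - 8 ≡ 8. → (5, 8)

(5, 8)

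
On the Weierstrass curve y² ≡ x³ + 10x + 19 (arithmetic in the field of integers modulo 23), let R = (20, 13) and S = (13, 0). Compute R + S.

(20, 13) + (13, 0). λ = (0 - 13)/(13 - 20) ≡ 10/16 mod 23. 16⁻¹ ≡ 13 (mod 23), so λ ≡ 15.
  x = λ² - 20 - 13 = 225 - 33 ≡ 8; y = λ·(20 - 8) - 13 ≡ 6. → (8, 6)

(8, 6)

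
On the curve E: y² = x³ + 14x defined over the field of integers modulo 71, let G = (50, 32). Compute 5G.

(2, 6)

Double-and-add on 5 = (101)₂. Start with G = (50, 32) for the leading 1-bit.
double: tangent at (50, 32): λ = (3·50² + 14)/(2·32) ≡ 59/64. 64⁻¹ ≡ 10 (mod 71), so λ ≡ 59·10 ≡ 22.
  x = λ² - 50 - 50 = 484 - 100 ≡ 29; y = λ·(50 - 29) - 32 ≡ 4. → (29, 4)
double: tangent at (29, 4): λ = (3·29² + 14)/(2·4) ≡ 52/8. 8⁻¹ ≡ 9 (mod 71) since 8·9 = 72 ≡ 1, so λ ≡ 52·9 ≡ 42.
  x = λ² - 29 - 29 = 1764 - 58 ≡ 2; y = λ·(29 - 2) - 4 ≡ 65. → (2, 65)
add G: (2, 65) + (50, 32). λ = (32 - 65)/(50 - 2) ≡ 38/48 mod 71. 48⁻¹ ≡ 37 (mod 71), so λ ≡ 57.
  x = λ² - 2 - 50 = 3249 - 52 ≡ 2; y = λ·(2 - 2) - 65 ≡ 6. → (2, 6)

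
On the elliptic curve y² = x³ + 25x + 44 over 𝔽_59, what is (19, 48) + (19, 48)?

tangent at (19, 48): λ = (3·19² + 25)/(2·48) ≡ 46/37. 37⁻¹ ≡ 8 (mod 59) since 37·8 = 296 ≡ 1, so λ ≡ 46·8 ≡ 14.
  x = λ² - 19 - 19 = 196 - 38 ≡ 40; y = λ·(19 - 40) - 48 ≡ 12. → (40, 12)

(40, 12)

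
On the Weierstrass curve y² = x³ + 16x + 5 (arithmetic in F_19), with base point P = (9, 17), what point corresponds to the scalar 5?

(2, 11)

Double-and-add on 5 = (101)₂. Start with P = (9, 17) for the leading 1-bit.
double: tangent at (9, 17): λ = (3·9² + 16)/(2·17) ≡ 12/15. 15⁻¹ ≡ 14 (mod 19), so λ ≡ 12·14 ≡ 16.
  x = λ² - 9 - 9 = 256 - 18 ≡ 10; y = λ·(9 - 10) - 17 ≡ 5. → (10, 5)
double: tangent at (10, 5): λ = (3·10² + 16)/(2·5) ≡ 12/10. 10⁻¹ ≡ 2 (mod 19) since 10·2 = 20 ≡ 1, so λ ≡ 12·2 ≡ 5.
  x = λ² - 10 - 10 = 25 - 20 ≡ 5; y = λ·(10 - 5) - 5 ≡ 1. → (5, 1)
add P: (5, 1) + (9, 17). λ = (17 - 1)/(9 - 5) ≡ 16/4 mod 19. 4⁻¹ ≡ 5 (mod 19) since 4·5 = 20 ≡ 1, so λ ≡ 4.
  x = λ² - 5 - 9 = 16 - 14 ≡ 2; y = λ·(5 - 2) - 1 ≡ 11. → (2, 11)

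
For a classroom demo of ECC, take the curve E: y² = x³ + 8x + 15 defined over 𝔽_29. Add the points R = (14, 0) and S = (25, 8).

(26, 15)

(14, 0) + (25, 8). λ = (8 - 0)/(25 - 14) ≡ 8/11 mod 29. 11⁻¹ ≡ 8 (mod 29), so λ ≡ 6.
  x = λ² - 14 - 25 = 36 - 39 ≡ 26; y = λ·(14 - 26) - 0 ≡ 15. → (26, 15)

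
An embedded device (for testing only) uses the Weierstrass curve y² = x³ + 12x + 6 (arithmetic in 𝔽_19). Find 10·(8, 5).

Write P = (8, 5).
Repeated addition: build up to 10P.
2P: tangent at (8, 5): λ = (3·8² + 12)/(2·5) ≡ 14/10. 10⁻¹ ≡ 2 (mod 19), so λ ≡ 14·2 ≡ 9.
  x = λ² - 8 - 8 = 81 - 16 ≡ 8; y = λ·(8 - 8) - 5 ≡ 14. → (8, 14)
3P: (8, 14) + (8, 5): same x and y₁ ≡ -y₂, so the sum is 𝒪.
4P: 𝒪 + (8, 5) = (8, 5) (identity).
5P: tangent at (8, 5): λ = (3·8² + 12)/(2·5) ≡ 14/10. 10⁻¹ ≡ 2 (mod 19), so λ ≡ 14·2 ≡ 9.
  x = λ² - 8 - 8 = 81 - 16 ≡ 8; y = λ·(8 - 8) - 5 ≡ 14. → (8, 14)
6P: (8, 14) + (8, 5): same x and y₁ ≡ -y₂, so the sum is 𝒪.
7P: 𝒪 + (8, 5) = (8, 5) (identity).
8P: tangent at (8, 5): λ = (3·8² + 12)/(2·5) ≡ 14/10. 10⁻¹ ≡ 2 (mod 19), so λ ≡ 14·2 ≡ 9.
  x = λ² - 8 - 8 = 81 - 16 ≡ 8; y = λ·(8 - 8) - 5 ≡ 14. → (8, 14)
9P: (8, 14) + (8, 5): same x and y₁ ≡ -y₂, so the sum is 𝒪.
10P: 𝒪 + (8, 5) = (8, 5) (identity).

(8, 5)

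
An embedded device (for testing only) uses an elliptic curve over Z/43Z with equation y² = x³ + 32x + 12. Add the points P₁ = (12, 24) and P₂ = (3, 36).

(25, 22)

(12, 24) + (3, 36). λ = (36 - 24)/(3 - 12) ≡ 12/34 mod 43. 34⁻¹ ≡ 19 (mod 43), so λ ≡ 13.
  x = λ² - 12 - 3 = 169 - 15 ≡ 25; y = λ·(12 - 25) - 24 ≡ 22. → (25, 22)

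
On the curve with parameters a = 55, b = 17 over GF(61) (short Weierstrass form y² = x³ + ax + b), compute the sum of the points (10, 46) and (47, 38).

(38, 26)

(10, 46) + (47, 38). λ = (38 - 46)/(47 - 10) ≡ 53/37 mod 61. 37⁻¹ ≡ 33 (mod 61), so λ ≡ 41.
  x = λ² - 10 - 47 = 1681 - 57 ≡ 38; y = λ·(10 - 38) - 46 ≡ 26. → (38, 26)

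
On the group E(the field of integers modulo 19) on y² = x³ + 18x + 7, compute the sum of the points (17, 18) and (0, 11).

(17, 18) + (0, 11). λ = (11 - 18)/(0 - 17) ≡ 12/2 mod 19. 2⁻¹ ≡ 10 (mod 19) since 2·10 = 20 ≡ 1, so λ ≡ 6.
  x = λ² - 17 - 0 = 36 - 17 ≡ 0; y = λ·(17 - 0) - 18 ≡ 8. → (0, 8)

(0, 8)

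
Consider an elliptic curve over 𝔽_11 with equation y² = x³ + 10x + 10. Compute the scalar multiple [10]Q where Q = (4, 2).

(9, 2)

Double-and-add on 10 = (1010)₂. Start with Q = (4, 2) for the leading 1-bit.
double: tangent at (4, 2): λ = (3·4² + 10)/(2·2) ≡ 3/4. 4⁻¹ ≡ 3 (mod 11), so λ ≡ 3·3 ≡ 9.
  x = λ² - 4 - 4 = 81 - 8 ≡ 7; y = λ·(4 - 7) - 2 ≡ 4. → (7, 4)
double: tangent at (7, 4): λ = (3·7² + 10)/(2·4) ≡ 3/8. 8⁻¹ ≡ 7 (mod 11), so λ ≡ 3·7 ≡ 10.
  x = λ² - 7 - 7 = 100 - 14 ≡ 9; y = λ·(7 - 9) - 4 ≡ 9. → (9, 9)
add Q: (9, 9) + (4, 2). λ = (2 - 9)/(4 - 9) ≡ 4/6 mod 11. 6⁻¹ ≡ 2 (mod 11) since 6·2 = 12 ≡ 1, so λ ≡ 8.
  x = λ² - 9 - 4 = 64 - 13 ≡ 7; y = λ·(9 - 7) - 9 ≡ 7. → (7, 7)
double: tangent at (7, 7): λ = (3·7² + 10)/(2·7) ≡ 3/3. 3⁻¹ ≡ 4 (mod 11) since 3·4 = 12 ≡ 1, so λ ≡ 3·4 ≡ 1.
  x = λ² - 7 - 7 = 1 - 14 ≡ 9; y = λ·(7 - 9) - 7 ≡ 2. → (9, 2)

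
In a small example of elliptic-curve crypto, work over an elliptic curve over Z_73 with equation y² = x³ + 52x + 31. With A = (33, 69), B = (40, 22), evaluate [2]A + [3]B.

(6, 62)

First 2A:
Repeated addition: build up to 2A.
2A: tangent at (33, 69): λ = (3·33² + 52)/(2·69) ≡ 34/65. 65⁻¹ ≡ 9 (mod 73), so λ ≡ 34·9 ≡ 14.
  x = λ² - 33 - 33 = 196 - 66 ≡ 57; y = λ·(33 - 57) - 69 ≡ 33. → (57, 33)
2A = (57, 33).
Next 3B:
Repeated addition: build up to 3B.
2B: tangent at (40, 22): λ = (3·40² + 52)/(2·22) ≡ 34/44. 44⁻¹ ≡ 5 (mod 73), so λ ≡ 34·5 ≡ 24.
  x = λ² - 40 - 40 = 576 - 80 ≡ 58; y = λ·(40 - 58) - 22 ≡ 57. → (58, 57)
3B: (58, 57) + (40, 22). λ = (22 - 57)/(40 - 58) ≡ 38/55 mod 73. 55⁻¹ ≡ 4 (mod 73), so λ ≡ 6.
  x = λ² - 58 - 40 = 36 - 98 ≡ 11; y = λ·(58 - 11) - 57 ≡ 6. → (11, 6)
3B = (11, 6).
Finally 2A + 3B:
(57, 33) + (11, 6). λ = (6 - 33)/(11 - 57) ≡ 46/27 mod 73. 27⁻¹ ≡ 46 (mod 73), so λ ≡ 72.
  x = λ² - 57 - 11 = 5184 - 68 ≡ 6; y = λ·(57 - 6) - 33 ≡ 62. → (6, 62)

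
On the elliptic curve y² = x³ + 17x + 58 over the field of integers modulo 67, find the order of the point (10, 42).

4

2P: tangent at (10, 42): λ = (3·10² + 17)/(2·42) ≡ 49/17. 17⁻¹ ≡ 4 (mod 67) since 17·4 = 68 ≡ 1, so λ ≡ 49·4 ≡ 62.
  x = λ² - 10 - 10 = 3844 - 20 ≡ 5; y = λ·(10 - 5) - 42 ≡ 0. → (5, 0)
3P: (5, 0) + (10, 42). λ = (42 - 0)/(10 - 5) ≡ 42/5 mod 67. 5⁻¹ ≡ 27 (mod 67) since 5·27 = 135 ≡ 1, so λ ≡ 62.
  x = λ² - 5 - 10 = 3844 - 15 ≡ 10; y = λ·(5 - 10) - 0 ≡ 25. → (10, 25)
4P: (10, 25) + (10, 42): same x and y₁ ≡ -y₂, so the sum is the point at infinity.
4P = the point at infinity, so the order is 4.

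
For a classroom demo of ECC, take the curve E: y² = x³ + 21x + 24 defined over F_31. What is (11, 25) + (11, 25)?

(10, 5)

tangent at (11, 25): λ = (3·11² + 21)/(2·25) ≡ 12/19. 19⁻¹ ≡ 18 (mod 31), so λ ≡ 12·18 ≡ 30.
  x = λ² - 11 - 11 = 900 - 22 ≡ 10; y = λ·(11 - 10) - 25 ≡ 5. → (10, 5)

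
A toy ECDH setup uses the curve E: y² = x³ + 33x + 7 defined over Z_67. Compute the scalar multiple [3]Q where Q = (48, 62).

Repeated addition: build up to 3Q.
2Q: tangent at (48, 62): λ = (3·48² + 33)/(2·62) ≡ 44/57. 57⁻¹ ≡ 20 (mod 67), so λ ≡ 44·20 ≡ 9.
  x = λ² - 48 - 48 = 81 - 96 ≡ 52; y = λ·(48 - 52) - 62 ≡ 36. → (52, 36)
3Q: (52, 36) + (48, 62). λ = (62 - 36)/(48 - 52) ≡ 26/63 mod 67. 63⁻¹ ≡ 50 (mod 67), so λ ≡ 27.
  x = λ² - 52 - 48 = 729 - 100 ≡ 26; y = λ·(52 - 26) - 36 ≡ 63. → (26, 63)

(26, 63)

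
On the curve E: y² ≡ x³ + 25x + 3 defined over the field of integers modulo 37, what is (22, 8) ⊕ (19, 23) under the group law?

(22, 8) + (19, 23). λ = (23 - 8)/(19 - 22) ≡ 15/34 mod 37. 34⁻¹ ≡ 12 (mod 37), so λ ≡ 32.
  x = λ² - 22 - 19 = 1024 - 41 ≡ 21; y = λ·(22 - 21) - 8 ≡ 24. → (21, 24)

(21, 24)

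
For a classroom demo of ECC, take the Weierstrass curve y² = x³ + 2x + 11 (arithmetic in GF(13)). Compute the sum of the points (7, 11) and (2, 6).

(5, 4)

(7, 11) + (2, 6). λ = (6 - 11)/(2 - 7) ≡ 8/8 mod 13. 8⁻¹ ≡ 5 (mod 13), so λ ≡ 1.
  x = λ² - 7 - 2 = 1 - 9 ≡ 5; y = λ·(7 - 5) - 11 ≡ 4. → (5, 4)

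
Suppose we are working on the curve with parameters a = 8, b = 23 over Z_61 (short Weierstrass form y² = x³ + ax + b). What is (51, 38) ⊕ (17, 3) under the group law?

(32, 30)

(51, 38) + (17, 3). λ = (3 - 38)/(17 - 51) ≡ 26/27 mod 61. 27⁻¹ ≡ 52 (mod 61), so λ ≡ 10.
  x = λ² - 51 - 17 = 100 - 68 ≡ 32; y = λ·(51 - 32) - 38 ≡ 30. → (32, 30)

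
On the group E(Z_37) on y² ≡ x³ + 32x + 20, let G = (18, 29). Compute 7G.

(14, 17)

Double-and-add on 7 = (111)₂. Start with G = (18, 29) for the leading 1-bit.
double: tangent at (18, 29): λ = (3·18² + 32)/(2·29) ≡ 5/21. 21⁻¹ ≡ 30 (mod 37), so λ ≡ 5·30 ≡ 2.
  x = λ² - 18 - 18 = 4 - 36 ≡ 5; y = λ·(18 - 5) - 29 ≡ 34. → (5, 34)
add G: (5, 34) + (18, 29). λ = (29 - 34)/(18 - 5) ≡ 32/13 mod 37. 13⁻¹ ≡ 20 (mod 37) since 13·20 = 260 ≡ 1, so λ ≡ 11.
  x = λ² - 5 - 18 = 121 - 23 ≡ 24; y = λ·(5 - 24) - 34 ≡ 16. → (24, 16)
double: tangent at (24, 16): λ = (3·24² + 32)/(2·16) ≡ 21/32. 32⁻¹ ≡ 22 (mod 37), so λ ≡ 21·22 ≡ 18.
  x = λ² - 24 - 24 = 324 - 48 ≡ 17; y = λ·(24 - 17) - 16 ≡ 36. → (17, 36)
add G: (17, 36) + (18, 29). λ = (29 - 36)/(18 - 17) ≡ 30/1 mod 37. 1⁻¹ ≡ 1 (mod 37) since 1·1 = 1 ≡ 1, so λ ≡ 30.
  x = λ² - 17 - 18 = 900 - 35 ≡ 14; y = λ·(17 - 14) - 36 ≡ 17. → (14, 17)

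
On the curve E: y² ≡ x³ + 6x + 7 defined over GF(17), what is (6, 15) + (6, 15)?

tangent at (6, 15): λ = (3·6² + 6)/(2·15) ≡ 12/13. 13⁻¹ ≡ 4 (mod 17), so λ ≡ 12·4 ≡ 14.
  x = λ² - 6 - 6 = 196 - 12 ≡ 14; y = λ·(6 - 14) - 15 ≡ 9. → (14, 9)

(14, 9)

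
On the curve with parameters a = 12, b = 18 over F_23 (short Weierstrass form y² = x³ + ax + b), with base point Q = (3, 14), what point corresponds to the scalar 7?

Double-and-add on 7 = (111)₂. Start with Q = (3, 14) for the leading 1-bit.
double: tangent at (3, 14): λ = (3·3² + 12)/(2·14) ≡ 16/5. 5⁻¹ ≡ 14 (mod 23) since 5·14 = 70 ≡ 1, so λ ≡ 16·14 ≡ 17.
  x = λ² - 3 - 3 = 289 - 6 ≡ 7; y = λ·(3 - 7) - 14 ≡ 10. → (7, 10)
add Q: (7, 10) + (3, 14). λ = (14 - 10)/(3 - 7) ≡ 4/19 mod 23. 19⁻¹ ≡ 17 (mod 23) since 19·17 = 323 ≡ 1, so λ ≡ 22.
  x = λ² - 7 - 3 = 484 - 10 ≡ 14; y = λ·(7 - 14) - 10 ≡ 20. → (14, 20)
double: tangent at (14, 20): λ = (3·14² + 12)/(2·20) ≡ 2/17. 17⁻¹ ≡ 19 (mod 23) since 17·19 = 323 ≡ 1, so λ ≡ 2·19 ≡ 15.
  x = λ² - 14 - 14 = 225 - 28 ≡ 13; y = λ·(14 - 13) - 20 ≡ 18. → (13, 18)
add Q: (13, 18) + (3, 14). λ = (14 - 18)/(3 - 13) ≡ 19/13 mod 23. 13⁻¹ ≡ 16 (mod 23) since 13·16 = 208 ≡ 1, so λ ≡ 5.
  x = λ² - 13 - 3 = 25 - 16 ≡ 9; y = λ·(13 - 9) - 18 ≡ 2. → (9, 2)

(9, 2)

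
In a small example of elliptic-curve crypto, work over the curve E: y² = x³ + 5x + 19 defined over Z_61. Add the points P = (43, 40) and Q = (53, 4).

(17, 25)

(43, 40) + (53, 4). λ = (4 - 40)/(53 - 43) ≡ 25/10 mod 61. 10⁻¹ ≡ 55 (mod 61) since 10·55 = 550 ≡ 1, so λ ≡ 33.
  x = λ² - 43 - 53 = 1089 - 96 ≡ 17; y = λ·(43 - 17) - 40 ≡ 25. → (17, 25)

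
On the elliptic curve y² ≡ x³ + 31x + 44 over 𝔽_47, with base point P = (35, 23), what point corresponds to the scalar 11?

(44, 21)

Double-and-add on 11 = (1011)₂. Start with P = (35, 23) for the leading 1-bit.
double: tangent at (35, 23): λ = (3·35² + 31)/(2·23) ≡ 40/46. 46⁻¹ ≡ 46 (mod 47), so λ ≡ 40·46 ≡ 7.
  x = λ² - 35 - 35 = 49 - 70 ≡ 26; y = λ·(35 - 26) - 23 ≡ 40. → (26, 40)
double: tangent at (26, 40): λ = (3·26² + 31)/(2·40) ≡ 38/33. 33⁻¹ ≡ 10 (mod 47), so λ ≡ 38·10 ≡ 4.
  x = λ² - 26 - 26 = 16 - 52 ≡ 11; y = λ·(26 - 11) - 40 ≡ 20. → (11, 20)
add P: (11, 20) + (35, 23). λ = (23 - 20)/(35 - 11) ≡ 3/24 mod 47. 24⁻¹ ≡ 2 (mod 47) since 24·2 = 48 ≡ 1, so λ ≡ 6.
  x = λ² - 11 - 35 = 36 - 46 ≡ 37; y = λ·(11 - 37) - 20 ≡ 12. → (37, 12)
double: tangent at (37, 12): λ = (3·37² + 31)/(2·12) ≡ 2/24. 24⁻¹ ≡ 2 (mod 47) since 24·2 = 48 ≡ 1, so λ ≡ 2·2 ≡ 4.
  x = λ² - 37 - 37 = 16 - 74 ≡ 36; y = λ·(37 - 36) - 12 ≡ 39. → (36, 39)
add P: (36, 39) + (35, 23). λ = (23 - 39)/(35 - 36) ≡ 31/46 mod 47. 46⁻¹ ≡ 46 (mod 47), so λ ≡ 16.
  x = λ² - 36 - 35 = 256 - 71 ≡ 44; y = λ·(36 - 44) - 39 ≡ 21. → (44, 21)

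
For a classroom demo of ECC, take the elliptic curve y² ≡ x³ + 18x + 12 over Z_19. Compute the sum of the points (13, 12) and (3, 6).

(13, 12) + (3, 6). λ = (6 - 12)/(3 - 13) ≡ 13/9 mod 19. 9⁻¹ ≡ 17 (mod 19) since 9·17 = 153 ≡ 1, so λ ≡ 12.
  x = λ² - 13 - 3 = 144 - 16 ≡ 14; y = λ·(13 - 14) - 12 ≡ 14. → (14, 14)

(14, 14)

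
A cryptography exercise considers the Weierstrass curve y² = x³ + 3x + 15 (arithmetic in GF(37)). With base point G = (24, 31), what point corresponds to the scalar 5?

Repeated addition: build up to 5G.
2G: tangent at (24, 31): λ = (3·24² + 3)/(2·31) ≡ 29/25. 25⁻¹ ≡ 3 (mod 37), so λ ≡ 29·3 ≡ 13.
  x = λ² - 24 - 24 = 169 - 48 ≡ 10; y = λ·(24 - 10) - 31 ≡ 3. → (10, 3)
3G: (10, 3) + (24, 31). λ = (31 - 3)/(24 - 10) ≡ 28/14 mod 37. 14⁻¹ ≡ 8 (mod 37), so λ ≡ 2.
  x = λ² - 10 - 24 = 4 - 34 ≡ 7; y = λ·(10 - 7) - 3 ≡ 3. → (7, 3)
4G: (7, 3) + (24, 31). λ = (31 - 3)/(24 - 7) ≡ 28/17 mod 37. 17⁻¹ ≡ 24 (mod 37), so λ ≡ 6.
  x = λ² - 7 - 24 = 36 - 31 ≡ 5; y = λ·(7 - 5) - 3 ≡ 9. → (5, 9)
5G: (5, 9) + (24, 31). λ = (31 - 9)/(24 - 5) ≡ 22/19 mod 37. 19⁻¹ ≡ 2 (mod 37), so λ ≡ 7.
  x = λ² - 5 - 24 = 49 - 29 ≡ 20; y = λ·(5 - 20) - 9 ≡ 34. → (20, 34)

(20, 34)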